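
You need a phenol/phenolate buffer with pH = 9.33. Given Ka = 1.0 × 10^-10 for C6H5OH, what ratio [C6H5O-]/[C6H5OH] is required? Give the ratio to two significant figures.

ratio = 0.21

pKa = -log(1.0 × 10^-10) = 10.000
pH = pKa + log(r) ⇒ log(r) = 9.33 − 10.000 = -0.670
r = [C6H5O-]/[C6H5OH] = 10^(-0.670) = 0.214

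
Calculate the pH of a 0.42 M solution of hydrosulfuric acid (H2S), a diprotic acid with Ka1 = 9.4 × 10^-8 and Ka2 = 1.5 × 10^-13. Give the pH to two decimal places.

Since Ka1 ≫ Ka2, the first ionization dominates [H+].
Ka1 = x²/(0.42 − x) = 9.4 × 10^-8
x ≈ √(9.4 × 10^-8 × 0.42) = 1.99 × 10^-4 M
pH = −log(1.99 × 10^-4) = 3.70

pH = 3.70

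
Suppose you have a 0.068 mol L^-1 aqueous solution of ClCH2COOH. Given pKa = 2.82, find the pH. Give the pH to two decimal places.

ClCH2COOH ⇌ ClCH2COO- + H+
Ka = 10^(−2.82) = 1.51 × 10^-3
From the ICE table, Ka = [H+]²/(0.068 − [H+]) = 1.51 × 10^-3.
The 5% rule fails; solving [H+]² + Ka·[H+] − Ka·C₀ = 0 exactly:
[H+] = (−Ka + √(Ka² + 4·Ka·C₀))/2 = 9.41 × 10^-3 M
pH = −log(9.41 × 10^-3) = 2.03

pH = 2.03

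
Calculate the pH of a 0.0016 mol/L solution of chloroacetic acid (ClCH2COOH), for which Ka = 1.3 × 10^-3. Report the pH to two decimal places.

ClCH2COOH ⇌ ClCH2COO- + H+
From the ICE table, Ka = [H+]²/(0.0016 − [H+]) = 1.3 × 10^-3.
Here C₀/Ka ≈ 1.23, so the small-[H+] approximation fails. Use the quadratic:
[H+] = [−0.0013 + √(0.0013² + 8.32e-06)]/2 = 9.32 × 10^-4 M
pH = −log(9.32 × 10^-4) = 3.03

pH = 3.03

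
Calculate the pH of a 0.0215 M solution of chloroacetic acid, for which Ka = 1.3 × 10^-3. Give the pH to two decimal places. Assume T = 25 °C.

ClCH2COOH ⇌ ClCH2COO- + H+
From the ICE table, Ka = [H+]²/(0.0215 − [H+]) = 1.3 × 10^-3.
The 5% rule fails; solving [H+]² + Ka·[H+] − Ka·C₀ = 0 exactly:
[H+] = [−0.0013 + √(0.0013² + 0.000112)]/2 = 4.68 × 10^-3 M
pH = −log(4.68 × 10^-3) = 2.33

pH = 2.33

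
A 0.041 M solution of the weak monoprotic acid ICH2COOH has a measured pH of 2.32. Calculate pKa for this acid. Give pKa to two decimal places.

pKa = 3.20

[H+] = 10^(-2.32) = 4.79 × 10^-3 M
At equilibrium [HA] = 0.041 − 4.79 × 10^-3 = 3.62 × 10^-2 M
Ka = [H+][A-]/[HA] = (4.79 × 10^-3)² / 3.62 × 10^-2 = 6.34 × 10^-4
pKa = -log(6.34 × 10^-4) = 3.20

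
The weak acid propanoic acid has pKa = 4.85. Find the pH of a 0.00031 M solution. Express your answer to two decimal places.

CH3CH2COOH ⇌ CH3CH2COO- + H+
Ka = 10^(−4.85) = 1.41 × 10^-5
Let x = [H+] at equilibrium. Ka = x²/(0.00031 − x).
Here C₀/Ka ≈ 22, so the small-x approximation fails. Use the quadratic:
x = [−1.41e-05 + √(1.41e-05² + 1.75e-08)]/2 = 5.94 × 10^-5 M
pH = −log[H+] = −log(5.94 × 10^-5) = 4.23

pH = 4.23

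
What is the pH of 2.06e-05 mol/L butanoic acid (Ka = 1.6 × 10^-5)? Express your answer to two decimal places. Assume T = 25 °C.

pH = 4.93

CH3(CH2)2COOH ⇌ CH3(CH2)2COO- + H+
Ka = [H+]²/(2.06e-05 − [H+]) = 1.6 × 10^-5
[H+] is not negligible relative to C₀; solve [H+]² + 1.6e-05·[H+] − 3.3e-10 = 0.
[H+] = (−Ka + √(Ka² + 4·Ka·C₀))/2 = 1.18 × 10^-5 M
pH = −log(1.18 × 10^-5) = 4.93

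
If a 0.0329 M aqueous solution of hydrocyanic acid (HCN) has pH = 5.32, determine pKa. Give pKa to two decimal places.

pKa = 9.16

[H+] = 10^(-5.32) = 4.79 × 10^-6 M
At equilibrium [HA] = 0.0329 − 4.79 × 10^-6 = 3.29 × 10^-2 M
Ka = [H+][A-]/[HA] = (4.79 × 10^-6)² / 3.29 × 10^-2 = 6.97 × 10^-10
pKa = -log(6.97 × 10^-10) = 9.16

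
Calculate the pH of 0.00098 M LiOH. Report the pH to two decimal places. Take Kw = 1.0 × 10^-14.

LiOH is a strong base; [OH-] = 0.00098 M.
pOH = -log(0.00098) = 3.01
pH = 14.00 - 3.01 = 10.99

pH = 10.99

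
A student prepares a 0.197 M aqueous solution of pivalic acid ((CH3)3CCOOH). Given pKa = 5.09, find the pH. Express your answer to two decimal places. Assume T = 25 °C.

(CH3)3CCOOH ⇌ (CH3)3CCOO- + H+
Ka = 10^(−5.09) = 8.13 × 10^-6
From the ICE table, Ka = [H+]²/(0.197 − [H+]) = 8.13 × 10^-6.
Assume [H+] ≪ 0.197: [H+] ≈ √(8.13 × 10^-6 × 0.197) = 1.27 × 10^-3 M
pH = −log(1.27 × 10^-3) = 2.90

pH = 2.90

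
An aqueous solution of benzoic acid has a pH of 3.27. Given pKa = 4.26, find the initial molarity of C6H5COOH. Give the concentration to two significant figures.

C₀ = 5.8 × 10^-3 M

[H+] = 10^(-3.27) = 5.37 × 10^-4 M = x
Ka = 10^(−4.26) = 5.50 × 10^-5
Ka = x²/(C₀ − x) ⇒ C₀ = x + x²/Ka
C₀ = 5.37 × 10^-4 + (5.37 × 10^-4)²/(5.50 × 10^-5) = 5.78 × 10^-3 M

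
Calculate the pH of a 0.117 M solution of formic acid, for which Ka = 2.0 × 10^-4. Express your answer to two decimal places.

HCOOH ⇌ HCOO- + H+
From the ICE table, Ka = [H+]²/(0.117 − [H+]) = 2.0 × 10^-4.
Since Ka ≪ C₀, [H+] ≈ √(Ka·C₀) = 4.84 × 10^-3 M.
pH = −log(4.84 × 10^-3) = 2.32

pH = 2.32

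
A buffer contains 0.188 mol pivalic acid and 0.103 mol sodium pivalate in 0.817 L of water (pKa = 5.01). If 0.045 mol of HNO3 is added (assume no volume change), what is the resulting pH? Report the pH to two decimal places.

pH = 4.41

Added H+ converts (CH3)3CCOO- to (CH3)3CCOOH: (CH3)3CCOOH → 0.233 mol, (CH3)3CCOO- → 0.058 mol.
pH = pKa + log(n_(CH3)3CCOO-/n_(CH3)3CCOOH) = 5.01 + log(0.058/0.233) = 5.01 + (-0.604)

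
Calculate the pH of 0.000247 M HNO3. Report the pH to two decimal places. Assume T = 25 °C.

pH = 3.61

HNO3 is a strong acid and dissociates completely, so [H+] = 0.000247 M.
pH = -log(0.000247) = 3.61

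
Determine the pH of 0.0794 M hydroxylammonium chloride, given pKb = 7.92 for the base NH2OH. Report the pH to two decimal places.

pH = 3.59

NH3OH+ is the conjugate acid of the weak base NH2OH.
Kb = 10^(−7.92) = 1.20 × 10^-8
Ka = Kw/Kb = 1.0×10^-14 / 1.20 × 10^-8 = 8.33 × 10^-7
Ka = [H+]²/(0.0794 − [H+]) = 8.33 × 10^-7
Assume [H+] ≪ 0.0794: [H+] ≈ √(8.33 × 10^-7 × 0.0794) = 2.57 × 10^-4 M
Check: 0.32% ionized — well under 5%, approximation valid.
pH = −log[H+] = −log(2.57 × 10^-4) = 3.59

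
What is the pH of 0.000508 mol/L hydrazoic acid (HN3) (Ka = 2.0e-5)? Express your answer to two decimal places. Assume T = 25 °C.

pH = 4.04

HN3 ⇌ N3- + H+
From the ICE table, Ka = x²/(0.000508 − x) = 2.0 × 10^-5.
Here C₀/Ka ≈ 25.4, so the small-x approximation fails. Use the quadratic:
x = [−2e-05 + √(2e-05² + 4.06e-08)]/2 = 9.13 × 10^-5 M
pH = −log[H+] = −log(9.13 × 10^-5) = 4.04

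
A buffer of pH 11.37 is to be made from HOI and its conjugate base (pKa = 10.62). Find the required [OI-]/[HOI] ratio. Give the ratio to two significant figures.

ratio = 5.6

pH = pKa + log(r) ⇒ log(r) = 11.37 − 10.62 = +0.75
r = [OI-]/[HOI] = 10^(+0.75) = 5.62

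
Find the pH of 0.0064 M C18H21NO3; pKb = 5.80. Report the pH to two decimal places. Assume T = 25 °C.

pH = 10.00

C18H21NO3 + H2O ⇌ C18H22NO3+ + OH-
Kb = 10^(−5.80) = 1.58 × 10^-6
From the ICE table, Kb = x²/(0.0064 − x) = 1.58 × 10^-6.
Assume x ≪ 0.0064: x ≈ √(1.58 × 10^-6 × 0.0064) = 1.01 × 10^-4 M
Check: 1.6% ionized — well under 5%, approximation valid.
pOH = 4.00, so pH = 14.00 − pOH = 10.00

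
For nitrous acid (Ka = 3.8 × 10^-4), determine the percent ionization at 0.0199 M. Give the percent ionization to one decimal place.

12.9%

HNO2 ⇌ NO2- + H+; let x = [H+] at equilibrium.
Ka = x²/(C₀ − x); solving the quadratic gives x = 2.57 × 10^-3 M.
Fraction ionized = 2.57 × 10^-3 / 0.0199 = 0.1291 → 12.9%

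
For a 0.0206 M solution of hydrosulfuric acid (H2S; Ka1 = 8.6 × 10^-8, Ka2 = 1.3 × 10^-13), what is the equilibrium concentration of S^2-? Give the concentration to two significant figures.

1.3 × 10^-13 M

First ionization gives [H+] ≈ [HS-] = 4.21 × 10^-5 M.
Second step: Ka2 = [H+][S^2-]/[HS-] ≈ [S^2-] (since [H+] ≈ [HS-]).
So [S^2-] ≈ Ka2.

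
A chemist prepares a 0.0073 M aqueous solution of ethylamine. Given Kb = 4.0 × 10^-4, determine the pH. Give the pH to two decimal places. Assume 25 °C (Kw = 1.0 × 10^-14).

pH = 11.18

C2H5NH2 + H2O ⇌ C2H5NH3+ + OH-
Let x = [OH-] at equilibrium. Kb = x²/(0.0073 − x).
x is not negligible relative to C₀; solve x² + 0.0004·x − 2.92e-06 = 0.
x = (−Kb + √(Kb² + 4·Kb·C₀))/2 = 1.52 × 10^-3 M
pOH = −log(1.52 × 10^-3) = 2.82; pH = 14.00 − 2.82 = 11.18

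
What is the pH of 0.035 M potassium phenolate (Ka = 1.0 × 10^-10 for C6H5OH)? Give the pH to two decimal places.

pH = 11.26

C6H5O- is the conjugate base of the weak acid C6H5OH.
Kb = Kw/Ka = 1.0×10^-14 / 1.0 × 10^-10 = 1.00 × 10^-4
Kb = [OH-]²/(0.035 − [OH-]) = 1.00 × 10^-4
The 5% rule fails; solving [OH-]² + Kb·[OH-] − Kb·C₀ = 0 exactly:
[OH-] = (−Kb + √(Kb² + 4·Kb·C₀))/2 = 1.82 × 10^-3 M
pOH = 2.74, so pH = 14.00 − pOH = 11.26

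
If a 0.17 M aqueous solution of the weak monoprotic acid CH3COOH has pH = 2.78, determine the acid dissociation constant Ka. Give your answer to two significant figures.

Ka = 1.6 × 10^-5

[H+] = 10^(-2.78) = 1.66 × 10^-3 M
At equilibrium [HA] = 0.17 − 1.66 × 10^-3 = 1.68 × 10^-1 M
Ka = [H+][A-]/[HA] = (1.66 × 10^-3)² / 1.68 × 10^-1 = 1.6 × 10^-5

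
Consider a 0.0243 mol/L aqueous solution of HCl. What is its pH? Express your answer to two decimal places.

pH = 1.61

HCl is a strong acid and dissociates completely, so [H+] = 0.0243 M.
pH = -log(0.0243) = 1.61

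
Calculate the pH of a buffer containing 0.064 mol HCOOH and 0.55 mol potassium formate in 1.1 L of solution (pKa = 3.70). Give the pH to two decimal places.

pH = 4.63

Henderson–Hasselbalch: pH = pKa + log([HCOO-]/[HCOOH]) = 3.70 + log(0.55/0.064)
pH = 3.70 + (+0.934) = 4.63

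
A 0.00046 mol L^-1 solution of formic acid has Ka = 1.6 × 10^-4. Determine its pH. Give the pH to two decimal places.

HCOOH ⇌ HCOO- + H+
From the ICE table, Ka = [H+]²/(0.00046 − [H+]) = 1.6 × 10^-4.
Here C₀/Ka ≈ 2.88, so the small-[H+] approximation fails. Use the quadratic:
[H+] = [−0.00016 + √(0.00016² + 2.94e-07)]/2 = 2.03 × 10^-4 M
pH = −log[H+] = −log(2.03 × 10^-4) = 3.69

pH = 3.69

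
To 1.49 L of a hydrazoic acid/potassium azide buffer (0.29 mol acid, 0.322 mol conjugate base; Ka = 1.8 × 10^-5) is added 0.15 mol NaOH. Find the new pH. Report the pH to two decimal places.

OH- converts HN3 to N3-: HN3 → 0.14 mol, N3- → 0.472 mol.
pKa = −log(1.8 × 10^-5) = 4.745
Henderson–Hasselbalch with mole ratio 0.472/0.14: pH = 4.745 + (+0.528)

pH = 5.27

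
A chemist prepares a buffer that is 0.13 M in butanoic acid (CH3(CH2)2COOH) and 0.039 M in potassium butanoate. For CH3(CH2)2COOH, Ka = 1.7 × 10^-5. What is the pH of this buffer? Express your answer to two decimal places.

pH = 4.25

pKa = −log(1.7 × 10^-5) = 4.770
pH = pKa + log([A⁻]/[HA]) = 4.770 + log(0.039/0.13)
pH = 4.770 + (-0.523) = 4.25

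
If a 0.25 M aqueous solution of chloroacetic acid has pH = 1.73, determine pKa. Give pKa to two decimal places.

[H+] = 10^(-1.73) = 1.86 × 10^-2 M
At equilibrium [HA] = 0.25 − 1.86 × 10^-2 = 2.31 × 10^-1 M
Ka = [H+][A-]/[HA] = (1.86 × 10^-2)² / 2.31 × 10^-1 = 1.50 × 10^-3
pKa = -log(1.50 × 10^-3) = 2.82

pKa = 2.82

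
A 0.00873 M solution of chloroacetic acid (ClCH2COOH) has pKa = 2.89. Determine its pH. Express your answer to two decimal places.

ClCH2COOH ⇌ ClCH2COO- + H+
Ka = 10^(−2.89) = 1.29 × 10^-3
Let x = [H+] at equilibrium. Ka = x²/(0.00873 − x).
Here C₀/Ka ≈ 6.77, so the small-x approximation fails. Use the quadratic:
x = (−Ka + √(Ka² + 4·Ka·C₀))/2 = 2.77 × 10^-3 M
pH = −log[H+] = −log(2.77 × 10^-3) = 2.56

pH = 2.56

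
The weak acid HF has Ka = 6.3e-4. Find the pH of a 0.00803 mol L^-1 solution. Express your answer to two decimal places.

pH = 2.71

HF ⇌ F- + H+
From the ICE table, Ka = [H+]²/(0.00803 − [H+]) = 6.3 × 10^-4.
The 5% rule fails; solving [H+]² + Ka·[H+] − Ka·C₀ = 0 exactly:
[H+] = (−Ka + √(Ka² + 4·Ka·C₀))/2 = 1.96 × 10^-3 M
pH = −log[H+] = −log(1.96 × 10^-3) = 2.71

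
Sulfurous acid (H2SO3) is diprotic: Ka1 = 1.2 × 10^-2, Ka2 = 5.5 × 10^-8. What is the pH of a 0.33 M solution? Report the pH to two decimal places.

Since Ka1 ≫ Ka2, the first ionization dominates [H+].
Ka1 = x²/(0.33 − x) = 1.2 × 10^-2
Solving the quadratic: x = (−Ka1 + √(Ka1² + 4·Ka1·C₀))/2 = 5.72 × 10^-2 M
pH = −log(5.72 × 10^-2) = 1.24

pH = 1.24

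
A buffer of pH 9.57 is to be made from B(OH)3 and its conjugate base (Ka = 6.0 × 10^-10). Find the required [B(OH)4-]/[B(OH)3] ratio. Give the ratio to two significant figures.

ratio = 2.2

pKa = -log(6.0 × 10^-10) = 9.222
pH = pKa + log(r) ⇒ log(r) = 9.57 − 9.222 = +0.348
r = [B(OH)4-]/[B(OH)3] = 10^(+0.348) = 2.23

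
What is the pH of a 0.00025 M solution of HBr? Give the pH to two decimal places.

pH = 3.60

HBr is a strong acid and dissociates completely, so [H+] = 0.00025 M.
pH = -log(0.00025) = 3.60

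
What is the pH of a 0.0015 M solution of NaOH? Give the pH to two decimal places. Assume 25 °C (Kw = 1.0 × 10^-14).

pH = 11.18

NaOH is a strong base; [OH-] = 0.0015 M.
pOH = -log(0.0015) = 2.82
pH = 14.00 - 2.82 = 11.18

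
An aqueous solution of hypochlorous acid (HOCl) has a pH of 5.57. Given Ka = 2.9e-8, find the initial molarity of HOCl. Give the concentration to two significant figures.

[H+] = 10^(-5.57) = 2.69 × 10^-6 M = x
Ka = x²/(C₀ − x) ⇒ C₀ = x + x²/Ka
C₀ = 2.69 × 10^-6 + (2.69 × 10^-6)²/(2.9 × 10^-8) = 2.52 × 10^-4 M

C₀ = 2.5 × 10^-4 M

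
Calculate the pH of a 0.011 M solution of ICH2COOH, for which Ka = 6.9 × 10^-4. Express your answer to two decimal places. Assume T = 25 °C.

ICH2COOH ⇌ ICH2COO- + H+
Ka = x²/(0.011 − x) = 6.9 × 10^-4
x is not negligible relative to C₀; solve x² + 0.00069·x − 7.59e-06 = 0.
x = [−0.00069 + √(0.00069² + 3.04e-05)]/2 = 2.43 × 10^-3 M
pH = −log(2.43 × 10^-3) = 2.61

pH = 2.61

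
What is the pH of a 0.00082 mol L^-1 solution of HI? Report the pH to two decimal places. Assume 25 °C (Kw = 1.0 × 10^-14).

HI is a strong acid and dissociates completely, so [H+] = 0.00082 M.
pH = -log(0.00082) = 3.09

pH = 3.09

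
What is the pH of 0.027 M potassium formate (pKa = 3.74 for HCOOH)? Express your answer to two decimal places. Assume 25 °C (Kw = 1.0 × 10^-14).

pH = 8.09

HCOO- is the conjugate base of the weak acid HCOOH.
Ka = 10^(−3.74) = 1.82 × 10^-4
Kb = Kw/Ka = 1.0×10^-14 / 1.82 × 10^-4 = 5.49 × 10^-11
From the ICE table, Kb = [OH-]²/(0.027 − [OH-]) = 5.49 × 10^-11.
Neglecting [OH-] in the denominator: [OH-] = √(5.49 × 10^-11 × 0.027) = 1.22 × 10^-6 M
([OH-]/C₀ = 0.0045% < 5%, so the approximation holds.)
pOH = 5.91, so pH = 14.00 − pOH = 8.09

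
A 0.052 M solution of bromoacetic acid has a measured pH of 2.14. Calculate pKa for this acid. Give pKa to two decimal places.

[H+] = 10^(-2.14) = 7.24 × 10^-3 M
At equilibrium [HA] = 0.052 − 7.24 × 10^-3 = 4.48 × 10^-2 M
Ka = [H+][A-]/[HA] = (7.24 × 10^-3)² / 4.48 × 10^-2 = 1.17 × 10^-3
pKa = -log(1.17 × 10^-3) = 2.93

pKa = 2.93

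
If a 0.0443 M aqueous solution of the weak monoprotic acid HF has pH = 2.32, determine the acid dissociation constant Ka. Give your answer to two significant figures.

[H+] = 10^(-2.32) = 4.79 × 10^-3 M
At equilibrium [HA] = 0.0443 − 4.79 × 10^-3 = 3.95 × 10^-2 M
Ka = [H+][A-]/[HA] = (4.79 × 10^-3)² / 3.95 × 10^-2 = 5.8 × 10^-4

Ka = 5.8 × 10^-4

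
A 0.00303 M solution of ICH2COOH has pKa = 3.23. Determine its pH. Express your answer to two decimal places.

pH = 2.97

ICH2COOH ⇌ ICH2COO- + H+
Ka = 10^(−3.23) = 5.89 × 10^-4
From the ICE table, Ka = [H+]²/(0.00303 − [H+]) = 5.89 × 10^-4.
The 5% rule fails; solving [H+]² + Ka·[H+] − Ka·C₀ = 0 exactly:
[H+] = (−Ka + √(Ka² + 4·Ka·C₀))/2 = 1.07 × 10^-3 M
pH = −log(1.07 × 10^-3) = 2.97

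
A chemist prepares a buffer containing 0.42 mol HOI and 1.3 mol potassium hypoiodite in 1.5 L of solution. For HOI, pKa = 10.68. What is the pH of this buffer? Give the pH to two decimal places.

Using pH = pKa + log([base]/[acid]) with [base]/[acid] = 1.3/0.42:
pH = 10.68 + (+0.491) = 11.17

pH = 11.17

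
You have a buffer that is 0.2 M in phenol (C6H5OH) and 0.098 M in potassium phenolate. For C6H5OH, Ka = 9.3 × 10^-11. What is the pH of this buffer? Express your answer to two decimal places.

pKa = −log(9.3 × 10^-11) = 10.032
Using pH = pKa + log([base]/[acid]) with [base]/[acid] = 0.098/0.2:
pH = 10.032 + (-0.310) = 9.72

pH = 9.72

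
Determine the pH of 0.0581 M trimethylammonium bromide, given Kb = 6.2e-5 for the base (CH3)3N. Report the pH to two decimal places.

pH = 5.51

(CH3)3NH+ is the conjugate acid of the weak base (CH3)3N.
Ka = Kw/Kb = 1.0×10^-14 / 6.2 × 10^-5 = 1.61 × 10^-10
Ka = x²/(0.0581 − x) = 1.61 × 10^-10
Since Ka ≪ C₀, x ≈ √(Ka·C₀) = 3.06 × 10^-6 M.
pH = −log(3.06 × 10^-6) = 5.51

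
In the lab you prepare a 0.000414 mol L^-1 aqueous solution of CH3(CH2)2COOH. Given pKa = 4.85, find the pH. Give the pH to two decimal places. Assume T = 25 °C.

CH3(CH2)2COOH ⇌ CH3(CH2)2COO- + H+
Ka = 10^(−4.85) = 1.41 × 10^-5
Ka = [H+]²/(0.000414 − [H+]) = 1.41 × 10^-5
The 5% rule fails; solving [H+]² + Ka·[H+] − Ka·C₀ = 0 exactly:
[H+] = [−1.41e-05 + √(1.41e-05² + 2.33e-08)]/2 = 6.97 × 10^-5 M
pH = −log(6.97 × 10^-5) = 4.16

pH = 4.16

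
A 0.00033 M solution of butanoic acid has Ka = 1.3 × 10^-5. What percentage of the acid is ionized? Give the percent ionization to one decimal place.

18.0%

CH3(CH2)2COOH ⇌ CH3(CH2)2COO- + H+; let x = [H+] at equilibrium.
Ka = x²/(C₀ − x); solving the quadratic gives x = 5.93 × 10^-5 M.
% ionization = x/C₀ × 100% = 5.93 × 10^-5/0.00033 × 100% = 18.0%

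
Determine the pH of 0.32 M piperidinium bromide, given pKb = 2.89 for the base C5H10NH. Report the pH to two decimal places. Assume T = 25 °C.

pH = 5.80

C5H10NH2+ is the conjugate acid of the weak base C5H10NH.
Kb = 10^(−2.89) = 1.29 × 10^-3
Ka = Kw/Kb = 1.0×10^-14 / 1.29 × 10^-3 = 7.75 × 10^-12
Let x = [H+] at equilibrium. Ka = x²/(0.32 − x).
Neglecting x in the denominator: x = √(7.75 × 10^-12 × 0.32) = 1.57 × 10^-6 M
pH = −log[H+] = −log(1.57 × 10^-6) = 5.80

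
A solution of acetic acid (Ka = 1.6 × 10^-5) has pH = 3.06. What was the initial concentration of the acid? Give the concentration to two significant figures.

C₀ = 4.8 × 10^-2 M

[H+] = 10^(-3.06) = 8.71 × 10^-4 M = x
Ka = x²/(C₀ − x) ⇒ C₀ = x + x²/Ka
C₀ = 8.71 × 10^-4 + (8.71 × 10^-4)²/(1.6 × 10^-5) = 4.83 × 10^-2 M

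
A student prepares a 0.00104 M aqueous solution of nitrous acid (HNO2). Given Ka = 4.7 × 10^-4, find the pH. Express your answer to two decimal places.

pH = 3.30

HNO2 ⇌ NO2- + H+
Ka = [H+]²/(0.00104 − [H+]) = 4.7 × 10^-4
Here C₀/Ka ≈ 2.21, so the small-[H+] approximation fails. Use the quadratic:
[H+] = [−0.00047 + √(0.00047² + 1.96e-06)]/2 = 5.03 × 10^-4 M
pH = −log[H+] = −log(5.03 × 10^-4) = 3.30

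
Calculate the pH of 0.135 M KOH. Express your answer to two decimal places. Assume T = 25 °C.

KOH is a strong base; [OH-] = 0.135 M.
pOH = -log(0.135) = 0.87
pH = 14.00 - 0.87 = 13.13

pH = 13.13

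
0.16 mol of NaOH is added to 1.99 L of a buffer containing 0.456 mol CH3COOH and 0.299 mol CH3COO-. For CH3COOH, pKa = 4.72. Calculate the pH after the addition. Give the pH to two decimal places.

OH- converts CH3COOH to CH3COO-: CH3COOH → 0.296 mol, CH3COO- → 0.459 mol.
pH = pKa + log([A⁻]/[HA]) = 4.72 + log(0.459/0.296) = 4.72 +0.191

pH = 4.91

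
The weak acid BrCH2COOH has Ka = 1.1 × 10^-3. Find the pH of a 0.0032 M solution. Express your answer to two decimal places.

pH = 2.85

BrCH2COOH ⇌ BrCH2COO- + H+
Ka = [H+]²/(0.0032 − [H+]) = 1.1 × 10^-3
[H+] is not negligible relative to C₀; solve [H+]² + 0.0011·[H+] − 3.52e-06 = 0.
[H+] = [−0.0011 + √(0.0011² + 1.41e-05)]/2 = 1.41 × 10^-3 M
pH = −log[H+] = −log(1.41 × 10^-3) = 2.85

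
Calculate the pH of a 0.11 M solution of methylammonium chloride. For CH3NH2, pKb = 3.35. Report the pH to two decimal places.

CH3NH3+ is the conjugate acid of the weak base CH3NH2.
Kb = 10^(−3.35) = 4.47 × 10^-4
Ka = Kw/Kb = 1.0×10^-14 / 4.47 × 10^-4 = 2.24 × 10^-11
From the ICE table, Ka = x²/(0.11 − x) = 2.24 × 10^-11.
Assume x ≪ 0.11: x ≈ √(2.24 × 10^-11 × 0.11) = 1.57 × 10^-6 M
(x/C₀ = 0.0014% < 5%, so the approximation holds.)
pH = −log(1.57 × 10^-6) = 5.80

pH = 5.80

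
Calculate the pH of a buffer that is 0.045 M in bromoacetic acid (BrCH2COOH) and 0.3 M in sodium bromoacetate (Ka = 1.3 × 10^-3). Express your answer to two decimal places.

pH = 3.71

pKa = −log(1.3 × 10^-3) = 2.886
Henderson–Hasselbalch: pH = pKa + log([BrCH2COO-]/[BrCH2COOH]) = 2.886 + log(0.3/0.045)
pH = 2.886 + (+0.824) = 3.71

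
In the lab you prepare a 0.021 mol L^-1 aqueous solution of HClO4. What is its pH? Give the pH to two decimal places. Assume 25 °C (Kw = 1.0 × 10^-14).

HClO4 is a strong acid and dissociates completely, so [H+] = 0.021 M.
pH = -log(0.021) = 1.68

pH = 1.68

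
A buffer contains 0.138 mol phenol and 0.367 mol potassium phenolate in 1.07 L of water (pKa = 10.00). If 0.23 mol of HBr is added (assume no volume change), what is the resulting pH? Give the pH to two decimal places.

pH = 9.57

After neutralization: n(C6H5OH) = 0.368 mol, n(C6H5O-) = 0.137 mol.
pH = pKa + log(n_C6H5O-/n_C6H5OH) = 10.00 + log(0.137/0.368) = 10.00 + (-0.429)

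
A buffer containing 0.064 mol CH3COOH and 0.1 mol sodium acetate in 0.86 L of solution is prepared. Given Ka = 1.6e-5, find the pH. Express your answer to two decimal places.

pH = 4.99

pKa = −log(1.6 × 10^-5) = 4.796
Using pH = pKa + log([base]/[acid]) with [base]/[acid] = 0.1/0.064:
pH = 4.796 + (+0.194) = 4.99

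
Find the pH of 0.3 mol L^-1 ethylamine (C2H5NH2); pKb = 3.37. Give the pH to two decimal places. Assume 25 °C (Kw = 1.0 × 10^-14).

pH = 12.05

C2H5NH2 + H2O ⇌ C2H5NH3+ + OH-
Kb = 10^(−3.37) = 4.27 × 10^-4
From the ICE table, Kb = [OH-]²/(0.3 − [OH-]) = 4.27 × 10^-4.
Neglecting [OH-] in the denominator: [OH-] = √(4.27 × 10^-4 × 0.3) = 1.13 × 10^-2 M
pOH = −log(1.13 × 10^-2) = 1.95; pH = 14.00 − 1.95 = 12.05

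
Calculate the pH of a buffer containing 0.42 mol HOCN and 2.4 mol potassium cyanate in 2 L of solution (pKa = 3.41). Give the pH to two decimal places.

pH = 4.17

Using pH = pKa + log([base]/[acid]) with [base]/[acid] = 2.4/0.42:
pH = 3.41 + (+0.757) = 4.17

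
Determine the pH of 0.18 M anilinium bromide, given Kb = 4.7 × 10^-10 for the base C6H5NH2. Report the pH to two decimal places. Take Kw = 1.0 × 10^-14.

C6H5NH3+ is the conjugate acid of the weak base C6H5NH2.
Ka = Kw/Kb = 1.0×10^-14 / 4.7 × 10^-10 = 2.13 × 10^-5
Ka = [H+]²/(0.18 − [H+]) = 2.13 × 10^-5
Assume [H+] ≪ 0.18: [H+] ≈ √(2.13 × 10^-5 × 0.18) = 1.96 × 10^-3 M
pH = −log(1.96 × 10^-3) = 2.71

pH = 2.71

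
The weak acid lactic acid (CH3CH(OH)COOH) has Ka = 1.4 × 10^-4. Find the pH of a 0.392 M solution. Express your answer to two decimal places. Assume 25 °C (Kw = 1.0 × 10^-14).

pH = 2.13

CH3CH(OH)COOH ⇌ CH3CH(OH)COO- + H+
From the ICE table, Ka = [H+]²/(0.392 − [H+]) = 1.4 × 10^-4.
Since Ka ≪ C₀, [H+] ≈ √(Ka·C₀) = 7.41 × 10^-3 M.
Check: 1.9% ionized — well under 5%, approximation valid.
pH = −log(7.41 × 10^-3) = 2.13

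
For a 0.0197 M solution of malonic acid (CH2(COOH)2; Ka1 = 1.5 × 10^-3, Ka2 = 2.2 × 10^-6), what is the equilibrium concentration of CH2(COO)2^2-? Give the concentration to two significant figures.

2.2 × 10^-6 M

First ionization gives [H+] ≈ [CH2(COOH)COO-] = 4.74 × 10^-3 M.
Second step: Ka2 = [H+][CH2(COO)2^2-]/[CH2(COOH)COO-] ≈ [CH2(COO)2^2-] (since [H+] ≈ [CH2(COOH)COO-]).
So [CH2(COO)2^2-] ≈ Ka2.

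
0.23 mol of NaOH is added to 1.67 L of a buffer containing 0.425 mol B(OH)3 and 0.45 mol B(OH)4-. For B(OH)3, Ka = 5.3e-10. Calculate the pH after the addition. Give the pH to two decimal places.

After neutralization: n(B(OH)3) = 0.195 mol, n(B(OH)4-) = 0.68 mol.
pKa = −log(5.3 × 10^-10) = 9.276
pH = pKa + log(n_B(OH)4-/n_B(OH)3) = 9.276 + log(0.68/0.195) = 9.276 + (+0.542)

pH = 9.82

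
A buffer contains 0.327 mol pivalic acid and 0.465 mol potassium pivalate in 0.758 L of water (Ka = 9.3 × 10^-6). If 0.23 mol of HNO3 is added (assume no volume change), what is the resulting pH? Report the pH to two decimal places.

After neutralization: n((CH3)3CCOOH) = 0.557 mol, n((CH3)3CCOO-) = 0.235 mol.
pKa = −log(9.3 × 10^-6) = 5.032
Henderson–Hasselbalch with mole ratio 0.235/0.557: pH = 5.032 + (-0.375)

pH = 4.66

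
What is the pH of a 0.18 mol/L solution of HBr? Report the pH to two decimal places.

pH = 0.74

HBr is a strong acid and dissociates completely, so [H+] = 0.18 M.
pH = -log(0.18) = 0.74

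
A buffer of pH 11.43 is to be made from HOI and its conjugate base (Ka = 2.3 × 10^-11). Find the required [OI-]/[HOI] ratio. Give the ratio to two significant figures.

ratio = 6.2

pKa = -log(2.3 × 10^-11) = 10.638
pH = pKa + log(r) ⇒ log(r) = 11.43 − 10.638 = +0.792
r = [OI-]/[HOI] = 10^(+0.792) = 6.19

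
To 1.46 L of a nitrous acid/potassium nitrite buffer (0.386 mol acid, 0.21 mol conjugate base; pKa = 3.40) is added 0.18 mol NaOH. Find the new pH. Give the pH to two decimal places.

OH- converts HNO2 to NO2-: HNO2 → 0.206 mol, NO2- → 0.39 mol.
pH = pKa + log([A⁻]/[HA]) = 3.40 + log(0.39/0.206) = 3.40 +0.277

pH = 3.68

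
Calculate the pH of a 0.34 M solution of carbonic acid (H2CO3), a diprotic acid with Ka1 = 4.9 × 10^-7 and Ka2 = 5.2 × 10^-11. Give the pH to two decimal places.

pH = 3.39

Since Ka1 ≫ Ka2, the first ionization dominates [H+].
Ka1 = x²/(0.34 − x) = 4.9 × 10^-7
x ≈ √(4.9 × 10^-7 × 0.34) = 4.08 × 10^-4 M
pH = −log(4.08 × 10^-4) = 3.39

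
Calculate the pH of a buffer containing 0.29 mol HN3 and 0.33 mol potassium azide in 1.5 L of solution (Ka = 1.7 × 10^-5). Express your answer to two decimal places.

pH = 4.83

pKa = −log(1.7 × 10^-5) = 4.770
Henderson–Hasselbalch: pH = pKa + log([N3-]/[HN3]) = 4.770 + log(0.33/0.29)
pH = 4.770 + (+0.056) = 4.83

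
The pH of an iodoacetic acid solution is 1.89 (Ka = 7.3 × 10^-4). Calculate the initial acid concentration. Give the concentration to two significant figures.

C₀ = 2.4 × 10^-1 M

[H+] = 10^(-1.89) = 1.29 × 10^-2 M = x
Ka = x²/(C₀ − x) ⇒ C₀ = x + x²/Ka
C₀ = 1.29 × 10^-2 + (1.29 × 10^-2)²/(7.3 × 10^-4) = 2.41 × 10^-1 M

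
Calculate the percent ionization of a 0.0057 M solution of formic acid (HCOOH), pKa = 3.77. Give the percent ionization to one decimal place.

HCOOH ⇌ HCOO- + H+; let x = [H+] at equilibrium.
Ka = 10^(−3.77) = 1.70 × 10^-4
Solve x² + 0.00017x − 9.69e-07 = 0 → x = 9.03 × 10^-4 M
Fraction ionized = 9.03 × 10^-4 / 0.0057 = 0.1584 → 15.8%

15.8%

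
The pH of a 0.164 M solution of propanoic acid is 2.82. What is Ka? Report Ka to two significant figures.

Ka = 1.4 × 10^-5

[H+] = 10^(-2.82) = 1.51 × 10^-3 M
At equilibrium [HA] = 0.164 − 1.51 × 10^-3 = 1.62 × 10^-1 M
Ka = [H+][A-]/[HA] = (1.51 × 10^-3)² / 1.62 × 10^-1 = 1.4 × 10^-5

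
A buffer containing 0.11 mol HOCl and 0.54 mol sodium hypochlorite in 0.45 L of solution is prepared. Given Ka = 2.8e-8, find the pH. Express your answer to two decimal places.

pKa = −log(2.8 × 10^-8) = 7.553
pH = pKa + log([A⁻]/[HA]) = 7.553 + log(0.54/0.11)
pH = 7.553 + (+0.691) = 8.24

pH = 8.24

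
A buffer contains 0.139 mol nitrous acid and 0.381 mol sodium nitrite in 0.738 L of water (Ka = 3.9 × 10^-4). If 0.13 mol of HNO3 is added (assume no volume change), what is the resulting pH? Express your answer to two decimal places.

pH = 3.38

After neutralization: n(HNO2) = 0.269 mol, n(NO2-) = 0.251 mol.
pKa = −log(3.9 × 10^-4) = 3.409
Henderson–Hasselbalch with mole ratio 0.251/0.269: pH = 3.409 + (-0.030)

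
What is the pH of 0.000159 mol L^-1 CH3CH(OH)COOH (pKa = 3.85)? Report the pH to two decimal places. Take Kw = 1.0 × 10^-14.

pH = 4.02

CH3CH(OH)COOH ⇌ CH3CH(OH)COO- + H+
Ka = 10^(−3.85) = 1.41 × 10^-4
From the ICE table, Ka = x²/(0.000159 − x) = 1.41 × 10^-4.
The 5% rule fails; solving x² + Ka·x − Ka·C₀ = 0 exactly:
x = (−Ka + √(Ka² + 4·Ka·C₀))/2 = 9.50 × 10^-5 M
pH = −log(9.50 × 10^-5) = 4.02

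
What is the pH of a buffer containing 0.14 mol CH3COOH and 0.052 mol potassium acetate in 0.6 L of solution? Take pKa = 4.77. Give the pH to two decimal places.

Using pH = pKa + log([base]/[acid]) with [base]/[acid] = 0.052/0.14:
pH = 4.77 + (-0.430) = 4.34

pH = 4.34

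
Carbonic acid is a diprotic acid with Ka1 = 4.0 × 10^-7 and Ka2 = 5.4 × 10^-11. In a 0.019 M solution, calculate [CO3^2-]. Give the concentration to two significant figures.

First ionization gives [H+] ≈ [HCO3-] = 8.72 × 10^-5 M.
Second step: Ka2 = [H+][CO3^2-]/[HCO3-] ≈ [CO3^2-] (since [H+] ≈ [HCO3-]).
So [CO3^2-] ≈ Ka2.

5.4 × 10^-11 M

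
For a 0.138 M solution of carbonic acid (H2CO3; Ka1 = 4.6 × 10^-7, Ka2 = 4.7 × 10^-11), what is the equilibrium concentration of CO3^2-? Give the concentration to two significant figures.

First ionization gives [H+] ≈ [HCO3-] = 2.52 × 10^-4 M.
Second step: Ka2 = [H+][CO3^2-]/[HCO3-] ≈ [CO3^2-] (since [H+] ≈ [HCO3-]).
So [CO3^2-] ≈ Ka2.

4.7 × 10^-11 M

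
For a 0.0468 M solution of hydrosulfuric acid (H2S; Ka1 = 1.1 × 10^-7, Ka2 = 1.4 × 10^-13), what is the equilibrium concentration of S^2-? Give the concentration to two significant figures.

1.4 × 10^-13 M

First ionization gives [H+] ≈ [HS-] = 7.17 × 10^-5 M.
Second step: Ka2 = [H+][S^2-]/[HS-] ≈ [S^2-] (since [H+] ≈ [HS-]).
So [S^2-] ≈ Ka2.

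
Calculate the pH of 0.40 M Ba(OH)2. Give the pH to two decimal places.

pH = 13.90

Ba(OH)2 is a strong base (each formula unit releases 2 OH-); [OH-] = 0.8 M.
pOH = -log(0.8) = 0.10
pH = 14.00 - 0.10 = 13.90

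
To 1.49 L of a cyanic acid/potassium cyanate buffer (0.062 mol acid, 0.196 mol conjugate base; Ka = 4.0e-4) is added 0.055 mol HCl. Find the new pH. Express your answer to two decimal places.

After neutralization: n(HOCN) = 0.117 mol, n(OCN-) = 0.141 mol.
pKa = −log(4.0 × 10^-4) = 3.398
Henderson–Hasselbalch with mole ratio 0.141/0.117: pH = 3.398 + (+0.081)

pH = 3.48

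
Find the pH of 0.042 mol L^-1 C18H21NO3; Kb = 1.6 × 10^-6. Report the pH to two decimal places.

pH = 10.41

C18H21NO3 + H2O ⇌ C18H22NO3+ + OH-
Kb = [OH-]²/(0.042 − [OH-]) = 1.6 × 10^-6
Assume [OH-] ≪ 0.042: [OH-] ≈ √(1.6 × 10^-6 × 0.042) = 2.59 × 10^-4 M
Check: 0.62% ionized — well under 5%, approximation valid.
pOH = 3.59, so pH = 14.00 − pOH = 10.41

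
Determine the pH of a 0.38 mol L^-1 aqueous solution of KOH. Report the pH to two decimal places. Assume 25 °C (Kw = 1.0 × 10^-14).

pH = 13.58

KOH is a strong base; [OH-] = 0.38 M.
pOH = -log(0.38) = 0.42
pH = 14.00 - 0.42 = 13.58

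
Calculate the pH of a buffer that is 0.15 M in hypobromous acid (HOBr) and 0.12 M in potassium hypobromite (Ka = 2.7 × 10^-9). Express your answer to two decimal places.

pKa = −log(2.7 × 10^-9) = 8.569
Using pH = pKa + log([base]/[acid]) with [base]/[acid] = 0.12/0.15:
pH = 8.569 + (-0.097) = 8.47

pH = 8.47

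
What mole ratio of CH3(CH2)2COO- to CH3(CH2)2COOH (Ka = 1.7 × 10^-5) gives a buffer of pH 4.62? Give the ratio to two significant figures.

pKa = -log(1.7 × 10^-5) = 4.770
pH = pKa + log(r) ⇒ log(r) = 4.62 − 4.770 = -0.150
r = [CH3(CH2)2COO-]/[CH3(CH2)2COOH] = 10^(-0.150) = 0.708

ratio = 0.71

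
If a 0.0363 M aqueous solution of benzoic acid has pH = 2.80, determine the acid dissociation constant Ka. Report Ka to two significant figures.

[H+] = 10^(-2.80) = 1.58 × 10^-3 M
At equilibrium [HA] = 0.0363 − 1.58 × 10^-3 = 3.47 × 10^-2 M
Ka = [H+][A-]/[HA] = (1.58 × 10^-3)² / 3.47 × 10^-2 = 7.2 × 10^-5

Ka = 7.2 × 10^-5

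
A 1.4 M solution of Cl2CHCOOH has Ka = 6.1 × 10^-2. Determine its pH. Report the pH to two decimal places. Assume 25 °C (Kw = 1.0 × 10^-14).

Cl2CHCOOH ⇌ Cl2CHCOO- + H+
From the ICE table, Ka = x²/(1.4 − x) = 6.1 × 10^-2.
Here C₀/Ka ≈ 23, so the small-x approximation fails. Use the quadratic:
x = [−0.061 + √(0.061² + 0.342)]/2 = 2.63 × 10^-1 M
pH = −log[H+] = −log(2.63 × 10^-1) = 0.58

pH = 0.58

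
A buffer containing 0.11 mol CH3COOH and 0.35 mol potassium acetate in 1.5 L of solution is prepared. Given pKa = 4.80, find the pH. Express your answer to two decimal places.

pH = 5.30

Henderson–Hasselbalch: pH = pKa + log([CH3COO-]/[CH3COOH]) = 4.80 + log(0.35/0.11)
pH = 4.80 + (+0.503) = 5.30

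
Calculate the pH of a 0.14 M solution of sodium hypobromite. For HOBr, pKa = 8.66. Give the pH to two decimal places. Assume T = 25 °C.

OBr- is the conjugate base of the weak acid HOBr.
Ka = 10^(−8.66) = 2.19 × 10^-9
Kb = Kw/Ka = 1.0×10^-14 / 2.19 × 10^-9 = 4.57 × 10^-6
Kb = [OH-]²/(0.14 − [OH-]) = 4.57 × 10^-6
Neglecting [OH-] in the denominator: [OH-] = √(4.57 × 10^-6 × 0.14) = 8.00 × 10^-4 M
([OH-]/C₀ = 0.57% < 5%, so the approximation holds.)
pOH = 3.10, so pH = 14.00 − pOH = 10.90

pH = 10.90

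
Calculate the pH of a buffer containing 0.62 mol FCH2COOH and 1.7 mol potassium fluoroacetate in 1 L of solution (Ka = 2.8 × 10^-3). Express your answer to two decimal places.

pKa = −log(2.8 × 10^-3) = 2.553
Using pH = pKa + log([base]/[acid]) with [base]/[acid] = 1.7/0.62:
pH = 2.553 + (+0.438) = 2.99

pH = 2.99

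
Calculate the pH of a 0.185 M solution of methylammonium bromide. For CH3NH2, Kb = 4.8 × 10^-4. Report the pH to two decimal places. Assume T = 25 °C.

pH = 5.71

CH3NH3+ is the conjugate acid of the weak base CH3NH2.
Ka = Kw/Kb = 1.0×10^-14 / 4.8 × 10^-4 = 2.08 × 10^-11
From the ICE table, Ka = [H+]²/(0.185 − [H+]) = 2.08 × 10^-11.
Since Ka ≪ C₀, [H+] ≈ √(Ka·C₀) = 1.96 × 10^-6 M.
pH = −log[H+] = −log(1.96 × 10^-6) = 5.71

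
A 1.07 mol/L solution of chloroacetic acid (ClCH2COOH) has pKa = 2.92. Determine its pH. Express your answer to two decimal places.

pH = 1.45

ClCH2COOH ⇌ ClCH2COO- + H+
Ka = 10^(−2.92) = 1.20 × 10^-3
From the ICE table, Ka = x²/(1.07 − x) = 1.20 × 10^-3.
Assume x ≪ 1.07: x ≈ √(1.20 × 10^-3 × 1.07) = 3.58 × 10^-2 M
(x/C₀ = 3.3% < 5%, so the approximation holds.)
pH = −log[H+] = −log(3.58 × 10^-2) = 1.45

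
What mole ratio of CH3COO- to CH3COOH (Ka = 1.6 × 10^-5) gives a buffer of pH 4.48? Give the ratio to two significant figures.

pKa = -log(1.6 × 10^-5) = 4.796
pH = pKa + log(r) ⇒ log(r) = 4.48 − 4.796 = -0.316
r = [CH3COO-]/[CH3COOH] = 10^(-0.316) = 0.483

ratio = 0.48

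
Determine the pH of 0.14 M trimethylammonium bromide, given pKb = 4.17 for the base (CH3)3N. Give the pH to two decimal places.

pH = 5.34

(CH3)3NH+ is the conjugate acid of the weak base (CH3)3N.
Kb = 10^(−4.17) = 6.76 × 10^-5
Ka = Kw/Kb = 1.0×10^-14 / 6.76 × 10^-5 = 1.48 × 10^-10
Ka = [H+]²/(0.14 − [H+]) = 1.48 × 10^-10
Since Ka ≪ C₀, [H+] ≈ √(Ka·C₀) = 4.55 × 10^-6 M.
pH = −log[H+] = −log(4.55 × 10^-6) = 5.34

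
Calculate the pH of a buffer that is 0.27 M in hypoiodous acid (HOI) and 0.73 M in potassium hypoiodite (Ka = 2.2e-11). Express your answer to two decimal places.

pH = 11.09

pKa = −log(2.2 × 10^-11) = 10.658
pH = pKa + log([A⁻]/[HA]) = 10.658 + log(0.73/0.27)
pH = 10.658 + (+0.432) = 11.09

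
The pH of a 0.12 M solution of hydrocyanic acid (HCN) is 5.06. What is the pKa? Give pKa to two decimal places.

pKa = 9.20

[H+] = 10^(-5.06) = 8.71 × 10^-6 M
At equilibrium [HA] = 0.12 − 8.71 × 10^-6 = 1.20 × 10^-1 M
Ka = [H+][A-]/[HA] = (8.71 × 10^-6)² / 1.20 × 10^-1 = 6.32 × 10^-10
pKa = -log(6.32 × 10^-10) = 9.20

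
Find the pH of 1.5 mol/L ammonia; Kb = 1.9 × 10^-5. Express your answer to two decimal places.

NH3 + H2O ⇌ NH4+ + OH-
From the ICE table, Kb = x²/(1.5 − x) = 1.9 × 10^-5.
Assume x ≪ 1.5: x ≈ √(1.9 × 10^-5 × 1.5) = 5.34 × 10^-3 M
Check: 0.36% ionized — well under 5%, approximation valid.
pOH = 2.27, so pH = 14.00 − pOH = 11.73

pH = 11.73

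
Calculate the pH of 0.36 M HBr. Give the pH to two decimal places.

pH = 0.44

HBr is a strong acid and dissociates completely, so [H+] = 0.36 M.
pH = -log(0.36) = 0.44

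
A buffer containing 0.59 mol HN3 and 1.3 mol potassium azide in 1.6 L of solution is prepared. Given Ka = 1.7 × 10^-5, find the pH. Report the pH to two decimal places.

pH = 5.11

pKa = −log(1.7 × 10^-5) = 4.770
Henderson–Hasselbalch: pH = pKa + log([N3-]/[HN3]) = 4.770 + log(1.3/0.59)
pH = 4.770 + (+0.343) = 5.11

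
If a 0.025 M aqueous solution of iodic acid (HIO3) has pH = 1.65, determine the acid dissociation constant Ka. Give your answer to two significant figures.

[H+] = 10^(-1.65) = 2.24 × 10^-2 M
At equilibrium [HA] = 0.025 − 2.24 × 10^-2 = 2.60 × 10^-3 M
Ka = [H+][A-]/[HA] = (2.24 × 10^-2)² / 2.60 × 10^-3 = 1.9 × 10^-1

Ka = 1.9 × 10^-1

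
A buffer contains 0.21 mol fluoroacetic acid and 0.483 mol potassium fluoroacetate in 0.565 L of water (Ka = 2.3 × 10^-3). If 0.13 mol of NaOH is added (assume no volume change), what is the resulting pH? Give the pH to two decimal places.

OH- converts FCH2COOH to FCH2COO-: FCH2COOH → 0.08 mol, FCH2COO- → 0.613 mol.
pKa = −log(2.3 × 10^-3) = 2.638
Henderson–Hasselbalch with mole ratio 0.613/0.08: pH = 2.638 + (+0.884)

pH = 3.52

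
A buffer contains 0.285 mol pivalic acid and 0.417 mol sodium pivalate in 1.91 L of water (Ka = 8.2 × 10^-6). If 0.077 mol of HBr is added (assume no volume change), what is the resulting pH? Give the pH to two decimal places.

pH = 5.06

Added H+ converts (CH3)3CCOO- to (CH3)3CCOOH: (CH3)3CCOOH → 0.362 mol, (CH3)3CCOO- → 0.34 mol.
pKa = −log(8.2 × 10^-6) = 5.086
pH = pKa + log([A⁻]/[HA]) = 5.086 + log(0.34/0.362) = 5.086 -0.027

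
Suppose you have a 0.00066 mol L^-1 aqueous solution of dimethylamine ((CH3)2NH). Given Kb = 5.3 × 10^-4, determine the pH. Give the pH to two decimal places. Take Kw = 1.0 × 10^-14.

pH = 10.58

(CH3)2NH + H2O ⇌ (CH3)2NH2+ + OH-
Kb = x²/(0.00066 − x) = 5.3 × 10^-4
Here C₀/Kb ≈ 1.25, so the small-x approximation fails. Use the quadratic:
x = (−Kb + √(Kb² + 4·Kb·C₀))/2 = 3.83 × 10^-4 M
pOH = 3.42, so pH = 14.00 − pOH = 10.58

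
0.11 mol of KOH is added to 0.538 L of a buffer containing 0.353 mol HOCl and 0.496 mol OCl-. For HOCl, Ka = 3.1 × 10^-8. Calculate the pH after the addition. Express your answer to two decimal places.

OH- converts HOCl to OCl-: HOCl → 0.243 mol, OCl- → 0.606 mol.
pKa = −log(3.1 × 10^-8) = 7.509
Henderson–Hasselbalch with mole ratio 0.606/0.243: pH = 7.509 + (+0.397)

pH = 7.91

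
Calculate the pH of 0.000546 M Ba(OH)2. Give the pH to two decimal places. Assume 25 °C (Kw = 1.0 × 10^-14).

Ba(OH)2 is a strong base (each formula unit releases 2 OH-); [OH-] = 0.00109 M.
pOH = -log(0.00109) = 2.96
pH = 14.00 - 2.96 = 11.04

pH = 11.04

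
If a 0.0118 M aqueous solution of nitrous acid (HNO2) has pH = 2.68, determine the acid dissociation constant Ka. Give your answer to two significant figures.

[H+] = 10^(-2.68) = 2.09 × 10^-3 M
At equilibrium [HA] = 0.0118 − 2.09 × 10^-3 = 9.71 × 10^-3 M
Ka = [H+][A-]/[HA] = (2.09 × 10^-3)² / 9.71 × 10^-3 = 4.5 × 10^-4

Ka = 4.5 × 10^-4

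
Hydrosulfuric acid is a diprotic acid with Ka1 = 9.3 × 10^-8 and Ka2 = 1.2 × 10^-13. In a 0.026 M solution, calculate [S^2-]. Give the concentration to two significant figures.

First ionization gives [H+] ≈ [HS-] = 4.92 × 10^-5 M.
Second step: Ka2 = [H+][S^2-]/[HS-] ≈ [S^2-] (since [H+] ≈ [HS-]).
So [S^2-] ≈ Ka2.

1.2 × 10^-13 M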